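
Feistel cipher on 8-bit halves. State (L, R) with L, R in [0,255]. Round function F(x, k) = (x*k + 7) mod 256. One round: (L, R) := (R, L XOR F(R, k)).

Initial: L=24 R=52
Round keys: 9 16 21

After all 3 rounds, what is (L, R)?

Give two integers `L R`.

Answer: 3 133

Derivation:
Round 1 (k=9): L=52 R=195
Round 2 (k=16): L=195 R=3
Round 3 (k=21): L=3 R=133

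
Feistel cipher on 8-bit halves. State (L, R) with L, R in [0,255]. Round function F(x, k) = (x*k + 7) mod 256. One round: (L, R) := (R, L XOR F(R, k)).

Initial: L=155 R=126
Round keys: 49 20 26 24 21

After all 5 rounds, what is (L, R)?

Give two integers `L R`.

Round 1 (k=49): L=126 R=190
Round 2 (k=20): L=190 R=161
Round 3 (k=26): L=161 R=223
Round 4 (k=24): L=223 R=78
Round 5 (k=21): L=78 R=178

Answer: 78 178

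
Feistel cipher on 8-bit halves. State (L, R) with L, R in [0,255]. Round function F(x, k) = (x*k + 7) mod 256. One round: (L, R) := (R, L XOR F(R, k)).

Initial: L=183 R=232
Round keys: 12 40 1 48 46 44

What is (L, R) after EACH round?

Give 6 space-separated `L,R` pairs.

Answer: 232,80 80,111 111,38 38,72 72,209 209,187

Derivation:
Round 1 (k=12): L=232 R=80
Round 2 (k=40): L=80 R=111
Round 3 (k=1): L=111 R=38
Round 4 (k=48): L=38 R=72
Round 5 (k=46): L=72 R=209
Round 6 (k=44): L=209 R=187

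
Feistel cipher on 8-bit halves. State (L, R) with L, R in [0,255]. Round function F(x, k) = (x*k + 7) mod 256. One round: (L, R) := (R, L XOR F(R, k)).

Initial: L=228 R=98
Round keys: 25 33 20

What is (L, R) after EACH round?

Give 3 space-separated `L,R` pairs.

Round 1 (k=25): L=98 R=125
Round 2 (k=33): L=125 R=70
Round 3 (k=20): L=70 R=2

Answer: 98,125 125,70 70,2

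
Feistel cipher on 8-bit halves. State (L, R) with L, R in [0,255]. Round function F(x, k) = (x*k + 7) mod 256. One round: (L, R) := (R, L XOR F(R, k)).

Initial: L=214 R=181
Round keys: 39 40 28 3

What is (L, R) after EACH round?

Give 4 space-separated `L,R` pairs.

Round 1 (k=39): L=181 R=76
Round 2 (k=40): L=76 R=82
Round 3 (k=28): L=82 R=179
Round 4 (k=3): L=179 R=114

Answer: 181,76 76,82 82,179 179,114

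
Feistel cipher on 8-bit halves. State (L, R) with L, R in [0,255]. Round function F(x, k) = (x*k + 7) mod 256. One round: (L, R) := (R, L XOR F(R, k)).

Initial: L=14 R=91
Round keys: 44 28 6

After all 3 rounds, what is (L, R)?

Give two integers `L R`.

Answer: 72 18

Derivation:
Round 1 (k=44): L=91 R=165
Round 2 (k=28): L=165 R=72
Round 3 (k=6): L=72 R=18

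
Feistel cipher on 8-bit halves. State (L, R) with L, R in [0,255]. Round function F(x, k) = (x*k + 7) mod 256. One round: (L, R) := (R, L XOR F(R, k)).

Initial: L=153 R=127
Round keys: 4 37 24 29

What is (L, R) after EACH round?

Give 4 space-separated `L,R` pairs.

Round 1 (k=4): L=127 R=154
Round 2 (k=37): L=154 R=54
Round 3 (k=24): L=54 R=141
Round 4 (k=29): L=141 R=54

Answer: 127,154 154,54 54,141 141,54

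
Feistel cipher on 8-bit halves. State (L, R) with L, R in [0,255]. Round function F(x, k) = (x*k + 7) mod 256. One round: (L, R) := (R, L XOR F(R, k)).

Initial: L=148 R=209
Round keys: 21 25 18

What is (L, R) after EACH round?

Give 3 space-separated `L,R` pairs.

Answer: 209,184 184,46 46,251

Derivation:
Round 1 (k=21): L=209 R=184
Round 2 (k=25): L=184 R=46
Round 3 (k=18): L=46 R=251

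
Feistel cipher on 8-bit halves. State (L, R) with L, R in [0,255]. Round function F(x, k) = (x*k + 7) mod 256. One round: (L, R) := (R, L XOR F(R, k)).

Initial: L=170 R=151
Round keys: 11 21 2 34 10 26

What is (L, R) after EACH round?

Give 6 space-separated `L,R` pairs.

Answer: 151,46 46,90 90,149 149,139 139,224 224,76

Derivation:
Round 1 (k=11): L=151 R=46
Round 2 (k=21): L=46 R=90
Round 3 (k=2): L=90 R=149
Round 4 (k=34): L=149 R=139
Round 5 (k=10): L=139 R=224
Round 6 (k=26): L=224 R=76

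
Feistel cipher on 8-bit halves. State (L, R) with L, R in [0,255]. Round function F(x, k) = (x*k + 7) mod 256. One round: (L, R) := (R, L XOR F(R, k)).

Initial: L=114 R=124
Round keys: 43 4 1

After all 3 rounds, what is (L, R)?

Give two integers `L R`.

Round 1 (k=43): L=124 R=169
Round 2 (k=4): L=169 R=215
Round 3 (k=1): L=215 R=119

Answer: 215 119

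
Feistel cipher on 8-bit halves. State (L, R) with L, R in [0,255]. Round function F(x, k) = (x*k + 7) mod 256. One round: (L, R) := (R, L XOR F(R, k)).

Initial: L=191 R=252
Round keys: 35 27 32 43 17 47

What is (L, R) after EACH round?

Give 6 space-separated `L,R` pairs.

Answer: 252,196 196,79 79,35 35,167 167,61 61,157

Derivation:
Round 1 (k=35): L=252 R=196
Round 2 (k=27): L=196 R=79
Round 3 (k=32): L=79 R=35
Round 4 (k=43): L=35 R=167
Round 5 (k=17): L=167 R=61
Round 6 (k=47): L=61 R=157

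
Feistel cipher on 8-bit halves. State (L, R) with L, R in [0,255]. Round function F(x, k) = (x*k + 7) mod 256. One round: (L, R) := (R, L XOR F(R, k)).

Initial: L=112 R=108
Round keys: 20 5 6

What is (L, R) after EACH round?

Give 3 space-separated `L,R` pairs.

Answer: 108,7 7,70 70,172

Derivation:
Round 1 (k=20): L=108 R=7
Round 2 (k=5): L=7 R=70
Round 3 (k=6): L=70 R=172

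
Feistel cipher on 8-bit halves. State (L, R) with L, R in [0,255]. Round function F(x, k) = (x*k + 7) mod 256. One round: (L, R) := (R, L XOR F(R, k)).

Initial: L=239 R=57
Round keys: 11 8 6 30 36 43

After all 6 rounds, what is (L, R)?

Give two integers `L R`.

Round 1 (k=11): L=57 R=149
Round 2 (k=8): L=149 R=150
Round 3 (k=6): L=150 R=30
Round 4 (k=30): L=30 R=29
Round 5 (k=36): L=29 R=5
Round 6 (k=43): L=5 R=195

Answer: 5 195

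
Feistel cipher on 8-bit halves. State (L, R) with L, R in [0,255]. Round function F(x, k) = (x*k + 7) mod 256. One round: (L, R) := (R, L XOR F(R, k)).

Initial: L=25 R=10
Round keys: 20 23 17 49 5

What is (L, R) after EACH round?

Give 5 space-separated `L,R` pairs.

Answer: 10,214 214,75 75,212 212,208 208,195

Derivation:
Round 1 (k=20): L=10 R=214
Round 2 (k=23): L=214 R=75
Round 3 (k=17): L=75 R=212
Round 4 (k=49): L=212 R=208
Round 5 (k=5): L=208 R=195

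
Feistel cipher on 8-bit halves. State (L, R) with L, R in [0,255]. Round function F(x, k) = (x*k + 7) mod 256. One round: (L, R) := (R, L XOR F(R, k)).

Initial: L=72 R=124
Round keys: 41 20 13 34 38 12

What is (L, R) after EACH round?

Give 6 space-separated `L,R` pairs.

Answer: 124,171 171,31 31,49 49,150 150,122 122,41

Derivation:
Round 1 (k=41): L=124 R=171
Round 2 (k=20): L=171 R=31
Round 3 (k=13): L=31 R=49
Round 4 (k=34): L=49 R=150
Round 5 (k=38): L=150 R=122
Round 6 (k=12): L=122 R=41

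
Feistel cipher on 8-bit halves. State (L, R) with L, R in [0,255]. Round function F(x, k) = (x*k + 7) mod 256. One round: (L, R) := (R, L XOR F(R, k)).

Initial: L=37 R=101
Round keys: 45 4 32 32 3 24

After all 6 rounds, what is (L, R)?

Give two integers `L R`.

Round 1 (k=45): L=101 R=237
Round 2 (k=4): L=237 R=222
Round 3 (k=32): L=222 R=42
Round 4 (k=32): L=42 R=153
Round 5 (k=3): L=153 R=248
Round 6 (k=24): L=248 R=222

Answer: 248 222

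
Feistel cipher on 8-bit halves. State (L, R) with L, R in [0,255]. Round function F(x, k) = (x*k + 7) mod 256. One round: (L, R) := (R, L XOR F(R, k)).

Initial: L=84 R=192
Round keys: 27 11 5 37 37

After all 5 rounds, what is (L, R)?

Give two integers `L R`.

Round 1 (k=27): L=192 R=19
Round 2 (k=11): L=19 R=24
Round 3 (k=5): L=24 R=108
Round 4 (k=37): L=108 R=187
Round 5 (k=37): L=187 R=98

Answer: 187 98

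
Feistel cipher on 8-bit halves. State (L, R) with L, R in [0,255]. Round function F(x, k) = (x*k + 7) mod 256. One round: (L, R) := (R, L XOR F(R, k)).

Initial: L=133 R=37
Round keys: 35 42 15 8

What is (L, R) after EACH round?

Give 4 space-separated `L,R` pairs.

Answer: 37,147 147,0 0,148 148,167

Derivation:
Round 1 (k=35): L=37 R=147
Round 2 (k=42): L=147 R=0
Round 3 (k=15): L=0 R=148
Round 4 (k=8): L=148 R=167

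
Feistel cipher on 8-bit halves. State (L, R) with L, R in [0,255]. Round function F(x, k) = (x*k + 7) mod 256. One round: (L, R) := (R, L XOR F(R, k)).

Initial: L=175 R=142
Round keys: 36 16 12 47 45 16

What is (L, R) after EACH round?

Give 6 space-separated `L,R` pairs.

Round 1 (k=36): L=142 R=80
Round 2 (k=16): L=80 R=137
Round 3 (k=12): L=137 R=35
Round 4 (k=47): L=35 R=253
Round 5 (k=45): L=253 R=163
Round 6 (k=16): L=163 R=202

Answer: 142,80 80,137 137,35 35,253 253,163 163,202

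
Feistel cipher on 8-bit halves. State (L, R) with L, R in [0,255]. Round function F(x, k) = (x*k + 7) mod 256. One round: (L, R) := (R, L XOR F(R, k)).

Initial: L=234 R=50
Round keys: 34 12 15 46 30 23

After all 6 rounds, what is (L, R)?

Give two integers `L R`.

Round 1 (k=34): L=50 R=65
Round 2 (k=12): L=65 R=33
Round 3 (k=15): L=33 R=183
Round 4 (k=46): L=183 R=200
Round 5 (k=30): L=200 R=192
Round 6 (k=23): L=192 R=143

Answer: 192 143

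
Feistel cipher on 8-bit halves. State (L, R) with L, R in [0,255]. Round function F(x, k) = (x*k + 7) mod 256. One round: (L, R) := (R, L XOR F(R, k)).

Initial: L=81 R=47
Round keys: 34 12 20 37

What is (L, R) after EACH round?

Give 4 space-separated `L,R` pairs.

Answer: 47,20 20,216 216,243 243,254

Derivation:
Round 1 (k=34): L=47 R=20
Round 2 (k=12): L=20 R=216
Round 3 (k=20): L=216 R=243
Round 4 (k=37): L=243 R=254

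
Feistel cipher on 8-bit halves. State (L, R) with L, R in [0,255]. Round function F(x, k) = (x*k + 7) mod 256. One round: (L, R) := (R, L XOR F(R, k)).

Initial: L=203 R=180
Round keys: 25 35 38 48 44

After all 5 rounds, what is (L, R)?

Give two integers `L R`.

Answer: 244 94

Derivation:
Round 1 (k=25): L=180 R=80
Round 2 (k=35): L=80 R=67
Round 3 (k=38): L=67 R=169
Round 4 (k=48): L=169 R=244
Round 5 (k=44): L=244 R=94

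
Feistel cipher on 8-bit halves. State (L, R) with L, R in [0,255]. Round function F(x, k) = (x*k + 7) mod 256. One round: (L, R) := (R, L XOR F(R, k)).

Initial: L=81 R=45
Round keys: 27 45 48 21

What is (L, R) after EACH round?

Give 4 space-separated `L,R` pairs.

Answer: 45,151 151,191 191,64 64,248

Derivation:
Round 1 (k=27): L=45 R=151
Round 2 (k=45): L=151 R=191
Round 3 (k=48): L=191 R=64
Round 4 (k=21): L=64 R=248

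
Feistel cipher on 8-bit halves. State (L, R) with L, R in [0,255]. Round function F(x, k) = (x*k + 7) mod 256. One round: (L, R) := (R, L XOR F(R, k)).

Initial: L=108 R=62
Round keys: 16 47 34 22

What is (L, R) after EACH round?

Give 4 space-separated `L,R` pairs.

Answer: 62,139 139,178 178,32 32,117

Derivation:
Round 1 (k=16): L=62 R=139
Round 2 (k=47): L=139 R=178
Round 3 (k=34): L=178 R=32
Round 4 (k=22): L=32 R=117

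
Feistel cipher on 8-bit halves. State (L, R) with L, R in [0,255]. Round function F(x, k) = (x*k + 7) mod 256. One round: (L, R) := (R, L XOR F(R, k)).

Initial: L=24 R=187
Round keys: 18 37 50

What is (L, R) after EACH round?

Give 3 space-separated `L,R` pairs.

Round 1 (k=18): L=187 R=53
Round 2 (k=37): L=53 R=11
Round 3 (k=50): L=11 R=24

Answer: 187,53 53,11 11,24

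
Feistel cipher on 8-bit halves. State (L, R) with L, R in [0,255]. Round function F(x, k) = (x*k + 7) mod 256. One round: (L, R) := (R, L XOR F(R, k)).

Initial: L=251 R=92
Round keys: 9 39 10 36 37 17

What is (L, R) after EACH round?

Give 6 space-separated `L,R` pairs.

Answer: 92,184 184,83 83,253 253,200 200,18 18,241

Derivation:
Round 1 (k=9): L=92 R=184
Round 2 (k=39): L=184 R=83
Round 3 (k=10): L=83 R=253
Round 4 (k=36): L=253 R=200
Round 5 (k=37): L=200 R=18
Round 6 (k=17): L=18 R=241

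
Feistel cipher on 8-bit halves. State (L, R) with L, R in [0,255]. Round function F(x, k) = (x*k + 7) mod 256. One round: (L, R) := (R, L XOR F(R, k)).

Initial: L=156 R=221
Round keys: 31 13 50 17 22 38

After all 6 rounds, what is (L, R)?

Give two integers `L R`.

Answer: 166 171

Derivation:
Round 1 (k=31): L=221 R=86
Round 2 (k=13): L=86 R=184
Round 3 (k=50): L=184 R=161
Round 4 (k=17): L=161 R=0
Round 5 (k=22): L=0 R=166
Round 6 (k=38): L=166 R=171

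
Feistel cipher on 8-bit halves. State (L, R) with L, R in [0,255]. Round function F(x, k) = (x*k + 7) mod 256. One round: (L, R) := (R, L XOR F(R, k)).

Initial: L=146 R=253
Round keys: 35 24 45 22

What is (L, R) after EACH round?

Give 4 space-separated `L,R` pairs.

Answer: 253,12 12,218 218,85 85,143

Derivation:
Round 1 (k=35): L=253 R=12
Round 2 (k=24): L=12 R=218
Round 3 (k=45): L=218 R=85
Round 4 (k=22): L=85 R=143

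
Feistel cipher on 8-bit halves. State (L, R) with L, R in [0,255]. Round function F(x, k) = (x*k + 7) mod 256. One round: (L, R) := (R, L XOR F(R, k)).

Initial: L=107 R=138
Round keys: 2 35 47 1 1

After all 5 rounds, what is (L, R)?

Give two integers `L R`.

Round 1 (k=2): L=138 R=112
Round 2 (k=35): L=112 R=221
Round 3 (k=47): L=221 R=234
Round 4 (k=1): L=234 R=44
Round 5 (k=1): L=44 R=217

Answer: 44 217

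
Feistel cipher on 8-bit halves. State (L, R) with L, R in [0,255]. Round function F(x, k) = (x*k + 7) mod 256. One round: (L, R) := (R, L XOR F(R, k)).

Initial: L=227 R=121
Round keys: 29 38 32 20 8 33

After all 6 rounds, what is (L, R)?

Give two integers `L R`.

Round 1 (k=29): L=121 R=95
Round 2 (k=38): L=95 R=88
Round 3 (k=32): L=88 R=88
Round 4 (k=20): L=88 R=191
Round 5 (k=8): L=191 R=167
Round 6 (k=33): L=167 R=49

Answer: 167 49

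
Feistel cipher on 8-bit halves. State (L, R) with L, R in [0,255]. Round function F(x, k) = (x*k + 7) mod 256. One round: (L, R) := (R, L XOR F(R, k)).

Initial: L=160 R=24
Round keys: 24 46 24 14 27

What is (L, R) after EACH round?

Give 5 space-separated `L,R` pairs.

Answer: 24,231 231,145 145,120 120,6 6,209

Derivation:
Round 1 (k=24): L=24 R=231
Round 2 (k=46): L=231 R=145
Round 3 (k=24): L=145 R=120
Round 4 (k=14): L=120 R=6
Round 5 (k=27): L=6 R=209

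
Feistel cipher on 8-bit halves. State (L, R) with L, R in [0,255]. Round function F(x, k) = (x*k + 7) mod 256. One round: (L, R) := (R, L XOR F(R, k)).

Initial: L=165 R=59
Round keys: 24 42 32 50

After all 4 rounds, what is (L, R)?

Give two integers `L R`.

Round 1 (k=24): L=59 R=42
Round 2 (k=42): L=42 R=208
Round 3 (k=32): L=208 R=45
Round 4 (k=50): L=45 R=1

Answer: 45 1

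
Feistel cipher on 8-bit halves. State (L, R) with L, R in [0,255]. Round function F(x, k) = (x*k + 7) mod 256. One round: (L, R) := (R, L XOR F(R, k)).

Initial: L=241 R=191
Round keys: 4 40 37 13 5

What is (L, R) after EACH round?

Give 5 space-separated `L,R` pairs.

Answer: 191,242 242,104 104,253 253,136 136,82

Derivation:
Round 1 (k=4): L=191 R=242
Round 2 (k=40): L=242 R=104
Round 3 (k=37): L=104 R=253
Round 4 (k=13): L=253 R=136
Round 5 (k=5): L=136 R=82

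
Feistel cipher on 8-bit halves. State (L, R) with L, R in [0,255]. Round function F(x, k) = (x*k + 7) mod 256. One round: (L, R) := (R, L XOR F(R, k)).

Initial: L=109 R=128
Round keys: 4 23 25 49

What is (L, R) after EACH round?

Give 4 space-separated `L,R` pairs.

Answer: 128,106 106,13 13,38 38,64

Derivation:
Round 1 (k=4): L=128 R=106
Round 2 (k=23): L=106 R=13
Round 3 (k=25): L=13 R=38
Round 4 (k=49): L=38 R=64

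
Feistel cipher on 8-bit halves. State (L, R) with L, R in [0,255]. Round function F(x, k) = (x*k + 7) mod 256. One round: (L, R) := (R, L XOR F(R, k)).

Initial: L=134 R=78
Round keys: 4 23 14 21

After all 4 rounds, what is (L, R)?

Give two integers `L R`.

Round 1 (k=4): L=78 R=185
Round 2 (k=23): L=185 R=232
Round 3 (k=14): L=232 R=14
Round 4 (k=21): L=14 R=197

Answer: 14 197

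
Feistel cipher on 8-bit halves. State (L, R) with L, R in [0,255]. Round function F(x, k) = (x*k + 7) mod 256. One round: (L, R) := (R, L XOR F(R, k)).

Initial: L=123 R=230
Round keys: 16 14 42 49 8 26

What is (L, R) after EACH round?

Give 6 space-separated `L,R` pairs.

Answer: 230,28 28,105 105,93 93,189 189,178 178,166

Derivation:
Round 1 (k=16): L=230 R=28
Round 2 (k=14): L=28 R=105
Round 3 (k=42): L=105 R=93
Round 4 (k=49): L=93 R=189
Round 5 (k=8): L=189 R=178
Round 6 (k=26): L=178 R=166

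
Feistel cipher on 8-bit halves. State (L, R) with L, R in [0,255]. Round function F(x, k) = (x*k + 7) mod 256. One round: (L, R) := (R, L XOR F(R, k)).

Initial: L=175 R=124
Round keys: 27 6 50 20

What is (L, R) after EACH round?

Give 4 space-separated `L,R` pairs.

Answer: 124,180 180,67 67,169 169,120

Derivation:
Round 1 (k=27): L=124 R=180
Round 2 (k=6): L=180 R=67
Round 3 (k=50): L=67 R=169
Round 4 (k=20): L=169 R=120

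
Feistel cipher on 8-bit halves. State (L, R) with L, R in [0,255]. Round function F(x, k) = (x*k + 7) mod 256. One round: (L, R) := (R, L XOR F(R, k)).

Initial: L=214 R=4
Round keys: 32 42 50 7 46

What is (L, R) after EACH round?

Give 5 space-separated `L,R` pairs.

Answer: 4,81 81,85 85,240 240,194 194,19

Derivation:
Round 1 (k=32): L=4 R=81
Round 2 (k=42): L=81 R=85
Round 3 (k=50): L=85 R=240
Round 4 (k=7): L=240 R=194
Round 5 (k=46): L=194 R=19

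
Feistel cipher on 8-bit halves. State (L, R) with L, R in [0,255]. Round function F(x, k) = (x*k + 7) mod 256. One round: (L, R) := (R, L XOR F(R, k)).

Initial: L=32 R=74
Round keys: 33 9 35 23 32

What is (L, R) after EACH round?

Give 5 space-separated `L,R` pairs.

Round 1 (k=33): L=74 R=177
Round 2 (k=9): L=177 R=10
Round 3 (k=35): L=10 R=212
Round 4 (k=23): L=212 R=25
Round 5 (k=32): L=25 R=243

Answer: 74,177 177,10 10,212 212,25 25,243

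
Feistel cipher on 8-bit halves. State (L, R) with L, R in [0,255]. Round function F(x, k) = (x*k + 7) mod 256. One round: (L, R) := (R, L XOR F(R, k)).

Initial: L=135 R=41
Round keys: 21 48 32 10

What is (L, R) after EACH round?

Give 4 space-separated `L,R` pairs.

Answer: 41,227 227,190 190,36 36,209

Derivation:
Round 1 (k=21): L=41 R=227
Round 2 (k=48): L=227 R=190
Round 3 (k=32): L=190 R=36
Round 4 (k=10): L=36 R=209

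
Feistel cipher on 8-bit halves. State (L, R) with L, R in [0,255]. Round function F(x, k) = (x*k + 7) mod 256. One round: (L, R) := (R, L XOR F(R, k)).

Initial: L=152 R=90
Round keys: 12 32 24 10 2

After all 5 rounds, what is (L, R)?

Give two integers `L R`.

Answer: 74 131

Derivation:
Round 1 (k=12): L=90 R=167
Round 2 (k=32): L=167 R=189
Round 3 (k=24): L=189 R=24
Round 4 (k=10): L=24 R=74
Round 5 (k=2): L=74 R=131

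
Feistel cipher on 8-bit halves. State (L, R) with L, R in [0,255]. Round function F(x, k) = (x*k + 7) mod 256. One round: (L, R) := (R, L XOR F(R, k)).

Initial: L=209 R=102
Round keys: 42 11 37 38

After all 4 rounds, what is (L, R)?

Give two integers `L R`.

Answer: 172 36

Derivation:
Round 1 (k=42): L=102 R=18
Round 2 (k=11): L=18 R=171
Round 3 (k=37): L=171 R=172
Round 4 (k=38): L=172 R=36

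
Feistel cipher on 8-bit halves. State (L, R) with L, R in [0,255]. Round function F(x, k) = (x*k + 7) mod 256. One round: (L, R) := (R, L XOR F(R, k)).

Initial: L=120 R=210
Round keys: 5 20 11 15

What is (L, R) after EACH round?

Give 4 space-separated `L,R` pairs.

Answer: 210,89 89,41 41,147 147,141

Derivation:
Round 1 (k=5): L=210 R=89
Round 2 (k=20): L=89 R=41
Round 3 (k=11): L=41 R=147
Round 4 (k=15): L=147 R=141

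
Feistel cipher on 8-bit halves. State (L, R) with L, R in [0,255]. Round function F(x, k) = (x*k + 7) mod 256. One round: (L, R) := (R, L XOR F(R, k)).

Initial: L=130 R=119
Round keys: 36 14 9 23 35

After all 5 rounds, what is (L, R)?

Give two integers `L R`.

Round 1 (k=36): L=119 R=65
Round 2 (k=14): L=65 R=226
Round 3 (k=9): L=226 R=184
Round 4 (k=23): L=184 R=109
Round 5 (k=35): L=109 R=86

Answer: 109 86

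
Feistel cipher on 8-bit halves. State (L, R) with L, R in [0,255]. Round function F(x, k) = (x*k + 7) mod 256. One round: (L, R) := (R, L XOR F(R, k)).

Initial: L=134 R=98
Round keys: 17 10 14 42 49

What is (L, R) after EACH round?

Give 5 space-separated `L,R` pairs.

Round 1 (k=17): L=98 R=15
Round 2 (k=10): L=15 R=255
Round 3 (k=14): L=255 R=246
Round 4 (k=42): L=246 R=156
Round 5 (k=49): L=156 R=21

Answer: 98,15 15,255 255,246 246,156 156,21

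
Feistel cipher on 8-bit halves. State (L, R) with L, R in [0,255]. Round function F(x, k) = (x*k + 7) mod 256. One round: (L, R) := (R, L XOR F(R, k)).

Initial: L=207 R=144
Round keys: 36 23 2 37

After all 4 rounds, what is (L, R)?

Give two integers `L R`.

Round 1 (k=36): L=144 R=136
Round 2 (k=23): L=136 R=175
Round 3 (k=2): L=175 R=237
Round 4 (k=37): L=237 R=231

Answer: 237 231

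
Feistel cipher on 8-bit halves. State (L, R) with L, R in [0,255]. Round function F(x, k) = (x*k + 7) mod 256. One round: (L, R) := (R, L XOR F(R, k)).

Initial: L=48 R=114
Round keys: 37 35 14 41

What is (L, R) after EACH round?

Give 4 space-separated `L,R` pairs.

Round 1 (k=37): L=114 R=177
Round 2 (k=35): L=177 R=72
Round 3 (k=14): L=72 R=70
Round 4 (k=41): L=70 R=117

Answer: 114,177 177,72 72,70 70,117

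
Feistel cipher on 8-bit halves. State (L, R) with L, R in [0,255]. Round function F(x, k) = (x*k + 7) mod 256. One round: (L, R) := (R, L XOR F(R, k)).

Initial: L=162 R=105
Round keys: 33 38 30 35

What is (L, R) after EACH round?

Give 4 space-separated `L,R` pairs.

Answer: 105,50 50,26 26,33 33,144

Derivation:
Round 1 (k=33): L=105 R=50
Round 2 (k=38): L=50 R=26
Round 3 (k=30): L=26 R=33
Round 4 (k=35): L=33 R=144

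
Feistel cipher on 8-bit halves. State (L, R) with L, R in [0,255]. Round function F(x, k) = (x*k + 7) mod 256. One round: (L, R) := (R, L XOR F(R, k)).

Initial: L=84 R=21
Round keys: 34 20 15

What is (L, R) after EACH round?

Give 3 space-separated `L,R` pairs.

Round 1 (k=34): L=21 R=133
Round 2 (k=20): L=133 R=126
Round 3 (k=15): L=126 R=236

Answer: 21,133 133,126 126,236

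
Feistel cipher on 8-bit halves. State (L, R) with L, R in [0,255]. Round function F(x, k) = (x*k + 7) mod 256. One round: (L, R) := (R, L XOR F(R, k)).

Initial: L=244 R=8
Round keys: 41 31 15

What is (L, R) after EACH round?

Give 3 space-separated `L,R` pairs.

Round 1 (k=41): L=8 R=187
Round 2 (k=31): L=187 R=164
Round 3 (k=15): L=164 R=24

Answer: 8,187 187,164 164,24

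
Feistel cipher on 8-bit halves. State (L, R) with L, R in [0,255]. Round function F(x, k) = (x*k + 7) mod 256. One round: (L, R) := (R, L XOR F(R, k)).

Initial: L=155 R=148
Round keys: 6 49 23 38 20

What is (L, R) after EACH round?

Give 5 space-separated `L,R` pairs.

Answer: 148,228 228,63 63,84 84,64 64,83

Derivation:
Round 1 (k=6): L=148 R=228
Round 2 (k=49): L=228 R=63
Round 3 (k=23): L=63 R=84
Round 4 (k=38): L=84 R=64
Round 5 (k=20): L=64 R=83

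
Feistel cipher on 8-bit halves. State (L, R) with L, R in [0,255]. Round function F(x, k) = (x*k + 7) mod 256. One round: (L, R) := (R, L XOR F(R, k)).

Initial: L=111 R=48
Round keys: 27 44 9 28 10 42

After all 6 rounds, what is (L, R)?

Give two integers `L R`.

Answer: 217 57

Derivation:
Round 1 (k=27): L=48 R=120
Round 2 (k=44): L=120 R=151
Round 3 (k=9): L=151 R=46
Round 4 (k=28): L=46 R=152
Round 5 (k=10): L=152 R=217
Round 6 (k=42): L=217 R=57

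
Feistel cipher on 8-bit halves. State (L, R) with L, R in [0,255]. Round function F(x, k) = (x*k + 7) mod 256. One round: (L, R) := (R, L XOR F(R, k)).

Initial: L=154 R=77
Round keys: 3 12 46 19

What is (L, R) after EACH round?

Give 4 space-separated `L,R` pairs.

Round 1 (k=3): L=77 R=116
Round 2 (k=12): L=116 R=58
Round 3 (k=46): L=58 R=7
Round 4 (k=19): L=7 R=182

Answer: 77,116 116,58 58,7 7,182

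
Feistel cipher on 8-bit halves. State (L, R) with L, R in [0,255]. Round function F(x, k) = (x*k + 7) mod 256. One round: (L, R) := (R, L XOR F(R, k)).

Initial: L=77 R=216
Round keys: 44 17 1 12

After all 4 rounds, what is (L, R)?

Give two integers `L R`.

Answer: 186 118

Derivation:
Round 1 (k=44): L=216 R=106
Round 2 (k=17): L=106 R=201
Round 3 (k=1): L=201 R=186
Round 4 (k=12): L=186 R=118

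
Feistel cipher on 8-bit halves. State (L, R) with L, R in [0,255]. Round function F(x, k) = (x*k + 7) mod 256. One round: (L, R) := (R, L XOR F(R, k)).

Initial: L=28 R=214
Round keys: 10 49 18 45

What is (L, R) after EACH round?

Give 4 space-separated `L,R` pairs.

Answer: 214,127 127,128 128,120 120,159

Derivation:
Round 1 (k=10): L=214 R=127
Round 2 (k=49): L=127 R=128
Round 3 (k=18): L=128 R=120
Round 4 (k=45): L=120 R=159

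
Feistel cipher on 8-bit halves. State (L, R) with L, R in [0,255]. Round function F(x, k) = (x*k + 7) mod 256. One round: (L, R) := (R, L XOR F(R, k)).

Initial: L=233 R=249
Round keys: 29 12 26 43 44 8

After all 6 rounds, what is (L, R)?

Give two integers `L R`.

Round 1 (k=29): L=249 R=213
Round 2 (k=12): L=213 R=250
Round 3 (k=26): L=250 R=190
Round 4 (k=43): L=190 R=11
Round 5 (k=44): L=11 R=85
Round 6 (k=8): L=85 R=164

Answer: 85 164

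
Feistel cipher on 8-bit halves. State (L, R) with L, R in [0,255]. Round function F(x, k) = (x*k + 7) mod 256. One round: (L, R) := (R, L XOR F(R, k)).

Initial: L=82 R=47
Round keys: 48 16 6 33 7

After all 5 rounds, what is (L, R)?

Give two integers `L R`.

Round 1 (k=48): L=47 R=133
Round 2 (k=16): L=133 R=120
Round 3 (k=6): L=120 R=82
Round 4 (k=33): L=82 R=225
Round 5 (k=7): L=225 R=124

Answer: 225 124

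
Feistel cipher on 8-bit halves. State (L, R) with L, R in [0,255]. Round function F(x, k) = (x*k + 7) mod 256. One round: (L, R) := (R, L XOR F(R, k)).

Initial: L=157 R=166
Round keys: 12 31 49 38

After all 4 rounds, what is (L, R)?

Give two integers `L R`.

Answer: 184 4

Derivation:
Round 1 (k=12): L=166 R=82
Round 2 (k=31): L=82 R=83
Round 3 (k=49): L=83 R=184
Round 4 (k=38): L=184 R=4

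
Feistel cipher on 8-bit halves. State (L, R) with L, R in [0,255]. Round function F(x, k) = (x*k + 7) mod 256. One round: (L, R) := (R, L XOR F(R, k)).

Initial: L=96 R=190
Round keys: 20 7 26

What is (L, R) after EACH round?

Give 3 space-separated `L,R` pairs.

Answer: 190,191 191,254 254,108

Derivation:
Round 1 (k=20): L=190 R=191
Round 2 (k=7): L=191 R=254
Round 3 (k=26): L=254 R=108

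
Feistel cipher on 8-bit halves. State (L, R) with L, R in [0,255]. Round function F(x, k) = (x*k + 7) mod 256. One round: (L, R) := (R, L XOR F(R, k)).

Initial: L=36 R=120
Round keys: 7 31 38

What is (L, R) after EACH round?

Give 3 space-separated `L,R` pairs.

Answer: 120,107 107,132 132,244

Derivation:
Round 1 (k=7): L=120 R=107
Round 2 (k=31): L=107 R=132
Round 3 (k=38): L=132 R=244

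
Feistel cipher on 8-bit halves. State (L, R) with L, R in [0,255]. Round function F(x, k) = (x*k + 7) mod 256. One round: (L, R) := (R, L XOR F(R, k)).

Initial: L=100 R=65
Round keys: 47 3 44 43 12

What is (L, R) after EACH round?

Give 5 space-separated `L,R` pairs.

Round 1 (k=47): L=65 R=146
Round 2 (k=3): L=146 R=252
Round 3 (k=44): L=252 R=197
Round 4 (k=43): L=197 R=226
Round 5 (k=12): L=226 R=90

Answer: 65,146 146,252 252,197 197,226 226,90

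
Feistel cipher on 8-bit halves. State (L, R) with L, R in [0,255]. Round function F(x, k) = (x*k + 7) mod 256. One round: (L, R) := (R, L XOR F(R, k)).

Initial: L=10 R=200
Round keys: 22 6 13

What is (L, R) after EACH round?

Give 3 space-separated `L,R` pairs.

Answer: 200,61 61,189 189,157

Derivation:
Round 1 (k=22): L=200 R=61
Round 2 (k=6): L=61 R=189
Round 3 (k=13): L=189 R=157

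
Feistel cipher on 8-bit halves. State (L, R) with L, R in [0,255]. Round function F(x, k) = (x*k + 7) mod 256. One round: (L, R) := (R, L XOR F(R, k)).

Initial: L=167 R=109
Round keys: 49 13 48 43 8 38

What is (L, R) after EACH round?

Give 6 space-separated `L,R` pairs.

Answer: 109,67 67,3 3,212 212,160 160,211 211,249

Derivation:
Round 1 (k=49): L=109 R=67
Round 2 (k=13): L=67 R=3
Round 3 (k=48): L=3 R=212
Round 4 (k=43): L=212 R=160
Round 5 (k=8): L=160 R=211
Round 6 (k=38): L=211 R=249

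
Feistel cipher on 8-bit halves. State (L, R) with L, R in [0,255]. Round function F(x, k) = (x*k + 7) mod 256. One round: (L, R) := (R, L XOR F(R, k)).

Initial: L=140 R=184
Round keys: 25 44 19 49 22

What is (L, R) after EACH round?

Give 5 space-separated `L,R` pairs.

Answer: 184,115 115,115 115,227 227,9 9,46

Derivation:
Round 1 (k=25): L=184 R=115
Round 2 (k=44): L=115 R=115
Round 3 (k=19): L=115 R=227
Round 4 (k=49): L=227 R=9
Round 5 (k=22): L=9 R=46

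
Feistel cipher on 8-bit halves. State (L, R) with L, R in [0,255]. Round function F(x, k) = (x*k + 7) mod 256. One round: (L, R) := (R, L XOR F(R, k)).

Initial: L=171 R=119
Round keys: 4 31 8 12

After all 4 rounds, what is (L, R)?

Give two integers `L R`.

Round 1 (k=4): L=119 R=72
Round 2 (k=31): L=72 R=200
Round 3 (k=8): L=200 R=15
Round 4 (k=12): L=15 R=115

Answer: 15 115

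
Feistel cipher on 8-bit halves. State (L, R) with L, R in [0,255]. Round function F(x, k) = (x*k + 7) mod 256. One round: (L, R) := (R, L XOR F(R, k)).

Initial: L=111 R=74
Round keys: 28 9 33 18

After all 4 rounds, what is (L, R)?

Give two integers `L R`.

Round 1 (k=28): L=74 R=112
Round 2 (k=9): L=112 R=189
Round 3 (k=33): L=189 R=20
Round 4 (k=18): L=20 R=210

Answer: 20 210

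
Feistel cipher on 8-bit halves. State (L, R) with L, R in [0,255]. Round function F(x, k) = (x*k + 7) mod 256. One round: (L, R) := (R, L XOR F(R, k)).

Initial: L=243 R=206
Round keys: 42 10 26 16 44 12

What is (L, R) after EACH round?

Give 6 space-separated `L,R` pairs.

Answer: 206,32 32,137 137,209 209,158 158,254 254,113

Derivation:
Round 1 (k=42): L=206 R=32
Round 2 (k=10): L=32 R=137
Round 3 (k=26): L=137 R=209
Round 4 (k=16): L=209 R=158
Round 5 (k=44): L=158 R=254
Round 6 (k=12): L=254 R=113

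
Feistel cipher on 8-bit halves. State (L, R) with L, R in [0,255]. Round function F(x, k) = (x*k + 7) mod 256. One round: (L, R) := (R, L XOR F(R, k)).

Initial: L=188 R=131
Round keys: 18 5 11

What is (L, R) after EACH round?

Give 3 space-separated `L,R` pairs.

Answer: 131,129 129,15 15,45

Derivation:
Round 1 (k=18): L=131 R=129
Round 2 (k=5): L=129 R=15
Round 3 (k=11): L=15 R=45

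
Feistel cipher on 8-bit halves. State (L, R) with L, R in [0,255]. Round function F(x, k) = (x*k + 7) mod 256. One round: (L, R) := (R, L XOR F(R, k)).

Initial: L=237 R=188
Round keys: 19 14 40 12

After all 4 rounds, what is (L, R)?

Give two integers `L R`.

Answer: 9 244

Derivation:
Round 1 (k=19): L=188 R=22
Round 2 (k=14): L=22 R=135
Round 3 (k=40): L=135 R=9
Round 4 (k=12): L=9 R=244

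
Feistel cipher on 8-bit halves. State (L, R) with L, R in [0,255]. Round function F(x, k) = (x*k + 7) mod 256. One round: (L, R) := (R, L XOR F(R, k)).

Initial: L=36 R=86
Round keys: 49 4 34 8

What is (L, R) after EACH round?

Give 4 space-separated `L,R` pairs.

Round 1 (k=49): L=86 R=89
Round 2 (k=4): L=89 R=61
Round 3 (k=34): L=61 R=120
Round 4 (k=8): L=120 R=250

Answer: 86,89 89,61 61,120 120,250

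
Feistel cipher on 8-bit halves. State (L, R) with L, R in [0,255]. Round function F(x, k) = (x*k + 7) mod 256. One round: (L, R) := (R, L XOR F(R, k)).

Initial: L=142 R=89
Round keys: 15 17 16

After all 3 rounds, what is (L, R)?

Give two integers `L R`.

Round 1 (k=15): L=89 R=176
Round 2 (k=17): L=176 R=238
Round 3 (k=16): L=238 R=87

Answer: 238 87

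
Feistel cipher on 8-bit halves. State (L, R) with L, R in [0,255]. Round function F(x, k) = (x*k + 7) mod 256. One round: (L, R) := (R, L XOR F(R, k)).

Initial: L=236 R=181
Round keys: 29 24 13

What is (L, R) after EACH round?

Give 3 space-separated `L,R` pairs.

Round 1 (k=29): L=181 R=100
Round 2 (k=24): L=100 R=210
Round 3 (k=13): L=210 R=213

Answer: 181,100 100,210 210,213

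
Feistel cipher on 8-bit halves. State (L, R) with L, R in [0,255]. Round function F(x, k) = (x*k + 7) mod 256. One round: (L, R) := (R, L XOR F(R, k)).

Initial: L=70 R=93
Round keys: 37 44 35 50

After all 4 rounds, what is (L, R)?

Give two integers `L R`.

Answer: 35 47

Derivation:
Round 1 (k=37): L=93 R=62
Round 2 (k=44): L=62 R=242
Round 3 (k=35): L=242 R=35
Round 4 (k=50): L=35 R=47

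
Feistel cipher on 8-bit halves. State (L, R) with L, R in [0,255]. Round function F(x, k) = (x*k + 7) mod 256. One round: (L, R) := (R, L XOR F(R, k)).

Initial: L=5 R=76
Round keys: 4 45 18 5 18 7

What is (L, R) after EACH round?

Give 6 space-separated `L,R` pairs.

Answer: 76,50 50,157 157,35 35,43 43,46 46,98

Derivation:
Round 1 (k=4): L=76 R=50
Round 2 (k=45): L=50 R=157
Round 3 (k=18): L=157 R=35
Round 4 (k=5): L=35 R=43
Round 5 (k=18): L=43 R=46
Round 6 (k=7): L=46 R=98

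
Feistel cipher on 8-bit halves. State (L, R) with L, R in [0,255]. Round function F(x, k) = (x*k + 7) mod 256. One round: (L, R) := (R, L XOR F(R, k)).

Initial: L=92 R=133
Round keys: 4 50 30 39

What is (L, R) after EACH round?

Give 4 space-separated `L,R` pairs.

Answer: 133,71 71,96 96,0 0,103

Derivation:
Round 1 (k=4): L=133 R=71
Round 2 (k=50): L=71 R=96
Round 3 (k=30): L=96 R=0
Round 4 (k=39): L=0 R=103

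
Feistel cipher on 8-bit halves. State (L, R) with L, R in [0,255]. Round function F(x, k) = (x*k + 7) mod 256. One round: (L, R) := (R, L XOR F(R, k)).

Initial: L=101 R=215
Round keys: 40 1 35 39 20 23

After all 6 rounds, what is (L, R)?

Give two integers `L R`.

Answer: 188 113

Derivation:
Round 1 (k=40): L=215 R=250
Round 2 (k=1): L=250 R=214
Round 3 (k=35): L=214 R=179
Round 4 (k=39): L=179 R=154
Round 5 (k=20): L=154 R=188
Round 6 (k=23): L=188 R=113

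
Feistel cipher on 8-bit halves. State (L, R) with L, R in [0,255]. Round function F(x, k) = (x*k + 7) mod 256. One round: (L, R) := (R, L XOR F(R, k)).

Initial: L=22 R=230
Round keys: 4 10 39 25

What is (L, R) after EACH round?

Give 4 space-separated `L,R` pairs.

Round 1 (k=4): L=230 R=137
Round 2 (k=10): L=137 R=135
Round 3 (k=39): L=135 R=17
Round 4 (k=25): L=17 R=55

Answer: 230,137 137,135 135,17 17,55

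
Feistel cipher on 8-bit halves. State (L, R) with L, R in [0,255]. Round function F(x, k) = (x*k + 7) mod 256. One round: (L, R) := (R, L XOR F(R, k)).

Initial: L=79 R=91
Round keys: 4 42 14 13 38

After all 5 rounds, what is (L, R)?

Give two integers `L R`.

Round 1 (k=4): L=91 R=60
Round 2 (k=42): L=60 R=132
Round 3 (k=14): L=132 R=3
Round 4 (k=13): L=3 R=170
Round 5 (k=38): L=170 R=64

Answer: 170 64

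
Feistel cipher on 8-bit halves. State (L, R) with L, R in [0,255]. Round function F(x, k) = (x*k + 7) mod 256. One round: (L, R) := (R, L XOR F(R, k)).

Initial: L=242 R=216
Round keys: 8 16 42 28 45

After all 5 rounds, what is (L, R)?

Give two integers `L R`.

Answer: 104 7

Derivation:
Round 1 (k=8): L=216 R=53
Round 2 (k=16): L=53 R=143
Round 3 (k=42): L=143 R=72
Round 4 (k=28): L=72 R=104
Round 5 (k=45): L=104 R=7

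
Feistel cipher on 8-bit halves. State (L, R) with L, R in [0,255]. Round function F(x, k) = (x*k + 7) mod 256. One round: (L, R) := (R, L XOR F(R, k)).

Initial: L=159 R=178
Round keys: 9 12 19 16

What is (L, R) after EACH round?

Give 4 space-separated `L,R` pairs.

Answer: 178,214 214,189 189,216 216,58

Derivation:
Round 1 (k=9): L=178 R=214
Round 2 (k=12): L=214 R=189
Round 3 (k=19): L=189 R=216
Round 4 (k=16): L=216 R=58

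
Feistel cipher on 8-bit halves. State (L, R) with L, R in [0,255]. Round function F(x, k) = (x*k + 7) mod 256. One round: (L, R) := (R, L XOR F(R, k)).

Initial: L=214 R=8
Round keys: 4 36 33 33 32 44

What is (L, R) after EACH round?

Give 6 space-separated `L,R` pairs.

Answer: 8,241 241,227 227,187 187,193 193,156 156,22

Derivation:
Round 1 (k=4): L=8 R=241
Round 2 (k=36): L=241 R=227
Round 3 (k=33): L=227 R=187
Round 4 (k=33): L=187 R=193
Round 5 (k=32): L=193 R=156
Round 6 (k=44): L=156 R=22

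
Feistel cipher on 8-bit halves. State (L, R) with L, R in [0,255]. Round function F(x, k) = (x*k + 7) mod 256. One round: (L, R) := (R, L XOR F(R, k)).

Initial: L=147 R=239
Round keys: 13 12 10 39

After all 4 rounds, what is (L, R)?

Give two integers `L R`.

Round 1 (k=13): L=239 R=185
Round 2 (k=12): L=185 R=92
Round 3 (k=10): L=92 R=38
Round 4 (k=39): L=38 R=141

Answer: 38 141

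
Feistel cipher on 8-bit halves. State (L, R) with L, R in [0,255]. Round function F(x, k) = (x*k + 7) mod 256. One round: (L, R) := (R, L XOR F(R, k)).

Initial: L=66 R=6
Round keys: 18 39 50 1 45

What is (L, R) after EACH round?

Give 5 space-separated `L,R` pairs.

Round 1 (k=18): L=6 R=49
Round 2 (k=39): L=49 R=120
Round 3 (k=50): L=120 R=70
Round 4 (k=1): L=70 R=53
Round 5 (k=45): L=53 R=30

Answer: 6,49 49,120 120,70 70,53 53,30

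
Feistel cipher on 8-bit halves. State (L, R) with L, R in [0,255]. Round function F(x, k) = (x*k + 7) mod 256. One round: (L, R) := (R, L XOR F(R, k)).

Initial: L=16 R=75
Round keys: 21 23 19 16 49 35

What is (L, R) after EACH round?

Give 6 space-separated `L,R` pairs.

Answer: 75,62 62,210 210,163 163,229 229,127 127,129

Derivation:
Round 1 (k=21): L=75 R=62
Round 2 (k=23): L=62 R=210
Round 3 (k=19): L=210 R=163
Round 4 (k=16): L=163 R=229
Round 5 (k=49): L=229 R=127
Round 6 (k=35): L=127 R=129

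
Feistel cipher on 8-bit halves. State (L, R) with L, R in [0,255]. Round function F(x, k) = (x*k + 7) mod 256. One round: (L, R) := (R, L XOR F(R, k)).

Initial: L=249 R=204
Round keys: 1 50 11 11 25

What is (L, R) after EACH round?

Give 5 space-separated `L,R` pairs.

Answer: 204,42 42,247 247,142 142,214 214,99

Derivation:
Round 1 (k=1): L=204 R=42
Round 2 (k=50): L=42 R=247
Round 3 (k=11): L=247 R=142
Round 4 (k=11): L=142 R=214
Round 5 (k=25): L=214 R=99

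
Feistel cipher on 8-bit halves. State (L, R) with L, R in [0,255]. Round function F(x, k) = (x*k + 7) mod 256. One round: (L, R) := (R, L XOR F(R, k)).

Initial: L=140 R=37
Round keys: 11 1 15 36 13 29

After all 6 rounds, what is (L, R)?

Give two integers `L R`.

Round 1 (k=11): L=37 R=18
Round 2 (k=1): L=18 R=60
Round 3 (k=15): L=60 R=153
Round 4 (k=36): L=153 R=183
Round 5 (k=13): L=183 R=203
Round 6 (k=29): L=203 R=177

Answer: 203 177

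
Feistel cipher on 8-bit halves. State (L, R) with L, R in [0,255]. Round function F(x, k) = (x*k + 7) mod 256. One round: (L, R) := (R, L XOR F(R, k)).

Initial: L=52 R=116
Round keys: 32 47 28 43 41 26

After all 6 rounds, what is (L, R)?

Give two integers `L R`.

Round 1 (k=32): L=116 R=179
Round 2 (k=47): L=179 R=144
Round 3 (k=28): L=144 R=116
Round 4 (k=43): L=116 R=19
Round 5 (k=41): L=19 R=102
Round 6 (k=26): L=102 R=112

Answer: 102 112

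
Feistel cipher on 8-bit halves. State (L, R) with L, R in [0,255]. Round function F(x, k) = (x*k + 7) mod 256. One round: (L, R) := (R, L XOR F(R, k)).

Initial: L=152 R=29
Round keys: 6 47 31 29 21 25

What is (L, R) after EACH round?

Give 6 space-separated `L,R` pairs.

Answer: 29,45 45,87 87,189 189,39 39,135 135,17

Derivation:
Round 1 (k=6): L=29 R=45
Round 2 (k=47): L=45 R=87
Round 3 (k=31): L=87 R=189
Round 4 (k=29): L=189 R=39
Round 5 (k=21): L=39 R=135
Round 6 (k=25): L=135 R=17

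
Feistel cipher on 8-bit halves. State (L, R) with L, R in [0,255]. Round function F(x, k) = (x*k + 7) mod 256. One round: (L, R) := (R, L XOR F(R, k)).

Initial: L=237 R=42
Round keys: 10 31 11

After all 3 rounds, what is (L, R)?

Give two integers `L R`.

Round 1 (k=10): L=42 R=70
Round 2 (k=31): L=70 R=171
Round 3 (k=11): L=171 R=38

Answer: 171 38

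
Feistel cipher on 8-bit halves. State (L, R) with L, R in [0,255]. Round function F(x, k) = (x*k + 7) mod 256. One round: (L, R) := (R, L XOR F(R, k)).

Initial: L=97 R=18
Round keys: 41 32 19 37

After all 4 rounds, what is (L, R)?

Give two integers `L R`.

Round 1 (k=41): L=18 R=136
Round 2 (k=32): L=136 R=21
Round 3 (k=19): L=21 R=30
Round 4 (k=37): L=30 R=72

Answer: 30 72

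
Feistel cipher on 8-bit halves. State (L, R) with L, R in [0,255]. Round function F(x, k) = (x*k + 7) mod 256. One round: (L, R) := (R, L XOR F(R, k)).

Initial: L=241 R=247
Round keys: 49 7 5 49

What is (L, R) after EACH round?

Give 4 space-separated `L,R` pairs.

Round 1 (k=49): L=247 R=191
Round 2 (k=7): L=191 R=183
Round 3 (k=5): L=183 R=37
Round 4 (k=49): L=37 R=171

Answer: 247,191 191,183 183,37 37,171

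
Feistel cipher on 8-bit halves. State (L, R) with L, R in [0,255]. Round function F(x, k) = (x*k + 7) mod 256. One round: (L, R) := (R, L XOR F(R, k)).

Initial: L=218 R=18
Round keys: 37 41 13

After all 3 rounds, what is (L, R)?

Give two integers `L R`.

Round 1 (k=37): L=18 R=123
Round 2 (k=41): L=123 R=168
Round 3 (k=13): L=168 R=244

Answer: 168 244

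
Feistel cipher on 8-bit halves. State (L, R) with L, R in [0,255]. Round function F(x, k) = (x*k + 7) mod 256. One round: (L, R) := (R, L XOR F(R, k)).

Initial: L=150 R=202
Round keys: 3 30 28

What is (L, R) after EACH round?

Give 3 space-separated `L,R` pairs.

Answer: 202,243 243,75 75,200

Derivation:
Round 1 (k=3): L=202 R=243
Round 2 (k=30): L=243 R=75
Round 3 (k=28): L=75 R=200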